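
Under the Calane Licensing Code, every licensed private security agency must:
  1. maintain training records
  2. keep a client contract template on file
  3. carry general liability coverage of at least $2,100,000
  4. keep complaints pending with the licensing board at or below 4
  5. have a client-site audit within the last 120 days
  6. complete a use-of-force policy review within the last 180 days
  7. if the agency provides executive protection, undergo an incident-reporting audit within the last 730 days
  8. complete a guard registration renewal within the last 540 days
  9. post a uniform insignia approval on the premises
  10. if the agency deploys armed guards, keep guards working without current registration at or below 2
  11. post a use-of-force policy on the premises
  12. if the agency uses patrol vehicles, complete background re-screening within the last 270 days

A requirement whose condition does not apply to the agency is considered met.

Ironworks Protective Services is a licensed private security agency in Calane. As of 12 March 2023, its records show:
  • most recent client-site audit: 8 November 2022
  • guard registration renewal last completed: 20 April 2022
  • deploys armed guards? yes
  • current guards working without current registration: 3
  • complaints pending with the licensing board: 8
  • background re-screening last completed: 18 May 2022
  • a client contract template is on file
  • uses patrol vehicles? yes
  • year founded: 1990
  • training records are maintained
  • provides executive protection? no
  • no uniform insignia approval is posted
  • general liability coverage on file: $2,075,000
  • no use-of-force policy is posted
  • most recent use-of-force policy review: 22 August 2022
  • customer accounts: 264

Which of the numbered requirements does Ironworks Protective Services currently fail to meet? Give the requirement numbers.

1. training records present → met
2. client contract template present → met
3. general liability coverage $2,075,000 < $2,100,000 → not met
4. complaints pending with the licensing board 8 > 4 → not met
5. client-site audit 124 days ago vs limit 120 → not met
6. use-of-force policy review 202 days ago vs limit 180 → not met
7. condition 'provides executive protection' does not hold → requirement n/a → met
8. guard registration renewal 326 days ago vs limit 540 → met
9. uniform insignia approval absent → not met
10. condition 'deploys armed guards' holds; guards working without current registration 3 > 2 → not met
11. use-of-force policy absent → not met
12. condition 'uses patrol vehicles' holds; background re-screening 298 days ago vs limit 270 → not met
Not met: 3, 4, 5, 6, 9, 10, 11, 12

3, 4, 5, 6, 9, 10, 11, 12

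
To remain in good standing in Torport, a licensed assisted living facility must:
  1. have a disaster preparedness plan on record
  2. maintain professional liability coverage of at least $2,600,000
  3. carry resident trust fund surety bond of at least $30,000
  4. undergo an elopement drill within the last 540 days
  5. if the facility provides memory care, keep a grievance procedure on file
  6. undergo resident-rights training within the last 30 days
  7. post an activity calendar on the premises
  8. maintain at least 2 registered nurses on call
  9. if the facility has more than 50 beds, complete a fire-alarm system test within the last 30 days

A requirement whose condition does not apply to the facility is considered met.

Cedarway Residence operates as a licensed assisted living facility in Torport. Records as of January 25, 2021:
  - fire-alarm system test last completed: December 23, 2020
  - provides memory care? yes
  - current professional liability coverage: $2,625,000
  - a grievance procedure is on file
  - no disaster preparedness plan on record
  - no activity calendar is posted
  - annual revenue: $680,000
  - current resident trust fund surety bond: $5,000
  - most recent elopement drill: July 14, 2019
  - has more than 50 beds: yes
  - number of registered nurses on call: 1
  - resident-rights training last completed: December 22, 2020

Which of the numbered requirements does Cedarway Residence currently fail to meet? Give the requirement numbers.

1. disaster preparedness plan absent → not met
2. professional liability coverage $2,625,000 ≥ $2,600,000 → met
3. resident trust fund surety bond $5,000 < $30,000 → not met
4. elopement drill 561 days ago vs limit 540 → not met
5. condition 'provides memory care' holds; grievance procedure present → met
6. resident-rights training 34 days ago vs limit 30 → not met
7. activity calendar absent → not met
8. registered nurses on call 1 < 2 → not met
9. condition 'has more than 50 beds' holds; fire-alarm system test 33 days ago vs limit 30 → not met
Not met: 1, 3, 4, 6, 7, 8, 9

1, 3, 4, 6, 7, 8, 9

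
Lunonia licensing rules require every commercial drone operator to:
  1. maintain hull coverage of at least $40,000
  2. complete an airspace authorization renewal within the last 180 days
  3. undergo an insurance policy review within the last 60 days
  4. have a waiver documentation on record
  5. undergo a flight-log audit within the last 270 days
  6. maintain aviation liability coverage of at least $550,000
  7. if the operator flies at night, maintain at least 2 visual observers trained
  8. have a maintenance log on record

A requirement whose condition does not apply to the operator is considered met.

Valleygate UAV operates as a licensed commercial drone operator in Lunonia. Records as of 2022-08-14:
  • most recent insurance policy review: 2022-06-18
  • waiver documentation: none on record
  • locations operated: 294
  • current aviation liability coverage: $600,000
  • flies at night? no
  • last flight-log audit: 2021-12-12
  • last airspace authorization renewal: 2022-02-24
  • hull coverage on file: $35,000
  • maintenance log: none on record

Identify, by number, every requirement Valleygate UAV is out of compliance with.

1, 4, 8

1. hull coverage $35,000 < $40,000 → not met
2. airspace authorization renewal 171 days ago vs limit 180 → met
3. insurance policy review 57 days ago vs limit 60 → met
4. waiver documentation absent → not met
5. flight-log audit 245 days ago vs limit 270 → met
6. aviation liability coverage $600,000 ≥ $550,000 → met
7. condition 'flies at night' does not hold → requirement n/a → met
8. maintenance log absent → not met
Not met: 1, 4, 8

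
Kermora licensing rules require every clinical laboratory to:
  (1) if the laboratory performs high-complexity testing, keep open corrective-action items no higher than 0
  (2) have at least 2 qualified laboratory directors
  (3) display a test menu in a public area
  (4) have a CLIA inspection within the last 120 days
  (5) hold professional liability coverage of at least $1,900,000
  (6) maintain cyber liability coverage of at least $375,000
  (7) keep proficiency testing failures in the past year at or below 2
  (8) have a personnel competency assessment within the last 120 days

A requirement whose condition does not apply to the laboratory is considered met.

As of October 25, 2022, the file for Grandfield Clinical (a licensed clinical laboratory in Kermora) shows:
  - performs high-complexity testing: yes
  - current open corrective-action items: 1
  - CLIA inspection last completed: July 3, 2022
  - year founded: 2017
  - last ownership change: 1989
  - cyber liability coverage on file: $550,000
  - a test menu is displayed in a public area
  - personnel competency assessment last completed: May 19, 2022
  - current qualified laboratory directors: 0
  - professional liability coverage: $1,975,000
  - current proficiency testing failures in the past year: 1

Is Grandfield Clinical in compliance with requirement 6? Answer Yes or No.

6. cyber liability coverage $550,000 ≥ $375,000 → met

Yes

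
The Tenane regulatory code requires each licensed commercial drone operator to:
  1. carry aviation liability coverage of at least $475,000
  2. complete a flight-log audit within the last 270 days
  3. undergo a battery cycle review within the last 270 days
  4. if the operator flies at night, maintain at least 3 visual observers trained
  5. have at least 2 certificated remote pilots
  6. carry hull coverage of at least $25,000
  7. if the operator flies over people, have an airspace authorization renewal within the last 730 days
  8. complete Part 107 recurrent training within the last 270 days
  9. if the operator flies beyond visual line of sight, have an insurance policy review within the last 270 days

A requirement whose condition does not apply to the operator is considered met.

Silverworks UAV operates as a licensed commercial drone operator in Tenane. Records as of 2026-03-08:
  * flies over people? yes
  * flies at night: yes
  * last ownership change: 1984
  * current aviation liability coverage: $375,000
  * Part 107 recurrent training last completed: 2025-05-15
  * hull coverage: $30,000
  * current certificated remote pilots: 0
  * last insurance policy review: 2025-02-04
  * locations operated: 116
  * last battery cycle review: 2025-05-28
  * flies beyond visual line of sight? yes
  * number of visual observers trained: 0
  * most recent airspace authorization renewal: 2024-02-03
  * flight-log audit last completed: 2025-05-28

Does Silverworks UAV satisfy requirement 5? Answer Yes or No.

No

5. certificated remote pilots 0 < 2 → not met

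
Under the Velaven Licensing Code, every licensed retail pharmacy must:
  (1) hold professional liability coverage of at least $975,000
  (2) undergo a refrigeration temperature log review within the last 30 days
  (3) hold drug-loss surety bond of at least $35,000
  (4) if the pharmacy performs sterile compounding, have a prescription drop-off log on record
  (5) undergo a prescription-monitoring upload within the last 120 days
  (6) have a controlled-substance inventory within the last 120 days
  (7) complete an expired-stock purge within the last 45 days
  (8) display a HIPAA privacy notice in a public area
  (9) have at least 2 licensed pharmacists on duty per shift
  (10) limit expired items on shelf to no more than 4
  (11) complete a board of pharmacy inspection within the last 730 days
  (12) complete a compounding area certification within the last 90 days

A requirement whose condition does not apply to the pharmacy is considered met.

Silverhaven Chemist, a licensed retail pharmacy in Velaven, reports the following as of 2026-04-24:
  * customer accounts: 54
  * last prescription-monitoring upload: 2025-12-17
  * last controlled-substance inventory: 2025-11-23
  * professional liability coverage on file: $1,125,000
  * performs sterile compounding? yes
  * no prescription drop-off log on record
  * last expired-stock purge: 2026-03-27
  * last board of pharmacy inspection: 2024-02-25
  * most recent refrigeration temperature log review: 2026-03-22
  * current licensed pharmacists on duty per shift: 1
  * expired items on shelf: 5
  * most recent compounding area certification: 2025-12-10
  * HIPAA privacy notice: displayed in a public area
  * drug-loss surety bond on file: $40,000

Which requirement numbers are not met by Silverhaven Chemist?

1. professional liability coverage $1,125,000 ≥ $975,000 → met
2. refrigeration temperature log review 33 days ago vs limit 30 → not met
3. drug-loss surety bond $40,000 ≥ $35,000 → met
4. condition 'performs sterile compounding' holds; prescription drop-off log absent → not met
5. prescription-monitoring upload 128 days ago vs limit 120 → not met
6. controlled-substance inventory 152 days ago vs limit 120 → not met
7. expired-stock purge 28 days ago vs limit 45 → met
8. HIPAA privacy notice present → met
9. licensed pharmacists on duty per shift 1 < 2 → not met
10. expired items on shelf 5 > 4 → not met
11. board of pharmacy inspection 789 days ago vs limit 730 → not met
12. compounding area certification 135 days ago vs limit 90 → not met
Not met: 2, 4, 5, 6, 9, 10, 11, 12

2, 4, 5, 6, 9, 10, 11, 12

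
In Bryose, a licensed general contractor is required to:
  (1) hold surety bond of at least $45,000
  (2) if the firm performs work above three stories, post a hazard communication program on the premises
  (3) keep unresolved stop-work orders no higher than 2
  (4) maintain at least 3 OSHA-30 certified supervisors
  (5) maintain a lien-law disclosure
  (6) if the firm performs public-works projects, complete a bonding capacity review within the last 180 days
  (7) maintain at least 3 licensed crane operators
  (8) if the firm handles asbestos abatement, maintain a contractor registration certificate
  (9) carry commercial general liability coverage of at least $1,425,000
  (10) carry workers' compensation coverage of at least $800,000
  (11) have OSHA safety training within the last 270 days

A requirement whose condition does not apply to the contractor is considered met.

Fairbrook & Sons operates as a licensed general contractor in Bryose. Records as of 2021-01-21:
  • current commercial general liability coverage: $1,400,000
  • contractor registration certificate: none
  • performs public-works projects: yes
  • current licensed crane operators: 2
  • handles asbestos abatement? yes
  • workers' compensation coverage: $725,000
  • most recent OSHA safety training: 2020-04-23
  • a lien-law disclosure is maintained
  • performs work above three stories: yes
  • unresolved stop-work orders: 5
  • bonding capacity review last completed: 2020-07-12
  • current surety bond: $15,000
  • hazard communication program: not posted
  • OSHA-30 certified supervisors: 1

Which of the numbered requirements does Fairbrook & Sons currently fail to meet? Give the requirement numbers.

1. surety bond $15,000 < $45,000 → not met
2. condition 'performs work above three stories' holds; hazard communication program absent → not met
3. unresolved stop-work orders 5 > 2 → not met
4. OSHA-30 certified supervisors 1 < 3 → not met
5. lien-law disclosure present → met
6. condition 'performs public-works projects' holds; bonding capacity review 193 days ago vs limit 180 → not met
7. licensed crane operators 2 < 3 → not met
8. condition 'handles asbestos abatement' holds; contractor registration certificate absent → not met
9. commercial general liability coverage $1,400,000 < $1,425,000 → not met
10. workers' compensation coverage $725,000 < $800,000 → not met
11. OSHA safety training 273 days ago vs limit 270 → not met
Not met: 1, 2, 3, 4, 6, 7, 8, 9, 10, 11

1, 2, 3, 4, 6, 7, 8, 9, 10, 11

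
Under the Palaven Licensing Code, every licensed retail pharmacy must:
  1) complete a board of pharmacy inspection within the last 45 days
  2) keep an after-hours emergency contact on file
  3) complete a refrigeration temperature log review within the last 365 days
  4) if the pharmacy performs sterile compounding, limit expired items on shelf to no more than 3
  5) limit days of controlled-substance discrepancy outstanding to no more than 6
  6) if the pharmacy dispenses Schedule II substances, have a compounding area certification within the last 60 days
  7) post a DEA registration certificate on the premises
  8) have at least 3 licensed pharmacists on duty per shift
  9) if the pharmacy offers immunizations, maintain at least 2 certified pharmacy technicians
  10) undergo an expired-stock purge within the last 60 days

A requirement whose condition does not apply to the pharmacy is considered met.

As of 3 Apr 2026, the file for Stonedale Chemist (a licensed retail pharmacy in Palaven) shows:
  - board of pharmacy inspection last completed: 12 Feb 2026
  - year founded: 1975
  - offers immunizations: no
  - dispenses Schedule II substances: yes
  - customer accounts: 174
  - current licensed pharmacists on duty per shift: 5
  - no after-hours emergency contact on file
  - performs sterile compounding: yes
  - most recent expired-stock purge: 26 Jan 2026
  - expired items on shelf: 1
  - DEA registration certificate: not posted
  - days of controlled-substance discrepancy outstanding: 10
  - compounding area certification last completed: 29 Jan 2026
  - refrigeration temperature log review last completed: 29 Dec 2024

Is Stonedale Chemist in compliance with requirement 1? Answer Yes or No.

No

1. board of pharmacy inspection 50 days ago vs limit 45 → not met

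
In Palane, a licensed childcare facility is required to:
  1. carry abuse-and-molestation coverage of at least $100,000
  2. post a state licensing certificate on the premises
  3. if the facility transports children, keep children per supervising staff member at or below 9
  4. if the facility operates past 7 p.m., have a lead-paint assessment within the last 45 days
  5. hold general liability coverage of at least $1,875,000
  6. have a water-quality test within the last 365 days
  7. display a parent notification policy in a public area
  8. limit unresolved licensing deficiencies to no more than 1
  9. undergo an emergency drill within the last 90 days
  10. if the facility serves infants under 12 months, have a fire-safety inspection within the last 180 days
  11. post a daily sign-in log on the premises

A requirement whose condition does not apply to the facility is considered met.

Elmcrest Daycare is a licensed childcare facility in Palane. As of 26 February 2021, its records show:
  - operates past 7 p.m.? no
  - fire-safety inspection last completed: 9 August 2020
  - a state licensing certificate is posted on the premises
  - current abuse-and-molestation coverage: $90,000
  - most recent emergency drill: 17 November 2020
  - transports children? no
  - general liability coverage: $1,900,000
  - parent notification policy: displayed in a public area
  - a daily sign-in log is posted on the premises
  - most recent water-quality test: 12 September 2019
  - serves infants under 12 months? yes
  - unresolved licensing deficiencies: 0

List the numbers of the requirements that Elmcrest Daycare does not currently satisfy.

1. abuse-and-molestation coverage $90,000 < $100,000 → not met
2. state licensing certificate present → met
3. condition 'transports children' does not hold → requirement n/a → met
4. condition 'operates past 7 p.m.' does not hold → requirement n/a → met
5. general liability coverage $1,900,000 ≥ $1,875,000 → met
6. water-quality test 533 days ago vs limit 365 → not met
7. parent notification policy present → met
8. unresolved licensing deficiencies 0 ≤ 1 → met
9. emergency drill 101 days ago vs limit 90 → not met
10. condition 'serves infants under 12 months' holds; fire-safety inspection 201 days ago vs limit 180 → not met
11. daily sign-in log present → met
Not met: 1, 6, 9, 10

1, 6, 9, 10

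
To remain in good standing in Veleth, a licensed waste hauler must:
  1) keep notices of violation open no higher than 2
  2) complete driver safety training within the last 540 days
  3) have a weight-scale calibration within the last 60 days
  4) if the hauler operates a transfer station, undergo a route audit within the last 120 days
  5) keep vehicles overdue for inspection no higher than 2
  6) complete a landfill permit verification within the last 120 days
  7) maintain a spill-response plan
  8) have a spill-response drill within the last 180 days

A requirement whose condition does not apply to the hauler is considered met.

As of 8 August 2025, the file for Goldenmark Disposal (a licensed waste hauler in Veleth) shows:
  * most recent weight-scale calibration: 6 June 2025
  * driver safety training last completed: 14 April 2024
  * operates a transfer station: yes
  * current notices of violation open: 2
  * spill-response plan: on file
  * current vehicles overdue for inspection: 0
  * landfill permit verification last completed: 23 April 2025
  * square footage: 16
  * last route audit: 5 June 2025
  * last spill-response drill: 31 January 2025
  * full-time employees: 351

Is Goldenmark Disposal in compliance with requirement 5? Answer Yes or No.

5. vehicles overdue for inspection 0 ≤ 2 → met

Yes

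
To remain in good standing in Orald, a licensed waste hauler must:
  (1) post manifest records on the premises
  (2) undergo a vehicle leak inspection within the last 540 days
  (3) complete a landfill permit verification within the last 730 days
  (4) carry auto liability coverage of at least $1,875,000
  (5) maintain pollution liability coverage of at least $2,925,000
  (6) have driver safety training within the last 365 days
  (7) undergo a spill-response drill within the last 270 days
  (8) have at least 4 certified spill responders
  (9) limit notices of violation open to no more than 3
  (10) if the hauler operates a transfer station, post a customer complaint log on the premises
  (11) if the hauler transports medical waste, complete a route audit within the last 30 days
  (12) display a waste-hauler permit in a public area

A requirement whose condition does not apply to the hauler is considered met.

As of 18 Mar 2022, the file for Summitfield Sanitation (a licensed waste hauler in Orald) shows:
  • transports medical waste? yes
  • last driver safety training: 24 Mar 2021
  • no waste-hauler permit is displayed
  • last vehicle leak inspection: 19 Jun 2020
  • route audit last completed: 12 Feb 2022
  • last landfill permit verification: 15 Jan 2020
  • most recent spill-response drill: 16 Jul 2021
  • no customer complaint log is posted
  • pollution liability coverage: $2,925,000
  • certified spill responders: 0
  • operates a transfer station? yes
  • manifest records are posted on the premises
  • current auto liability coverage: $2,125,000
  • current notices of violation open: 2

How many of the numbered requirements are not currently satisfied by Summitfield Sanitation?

6

1. manifest records present → met
2. vehicle leak inspection 637 days ago vs limit 540 → not met
3. landfill permit verification 793 days ago vs limit 730 → not met
4. auto liability coverage $2,125,000 ≥ $1,875,000 → met
5. pollution liability coverage $2,925,000 ≥ $2,925,000 → met
6. driver safety training 359 days ago vs limit 365 → met
7. spill-response drill 245 days ago vs limit 270 → met
8. certified spill responders 0 < 4 → not met
9. notices of violation open 2 ≤ 3 → met
10. condition 'operates a transfer station' holds; customer complaint log absent → not met
11. condition 'transports medical waste' holds; route audit 34 days ago vs limit 30 → not met
12. waste-hauler permit absent → not met
Not met: 6 of 12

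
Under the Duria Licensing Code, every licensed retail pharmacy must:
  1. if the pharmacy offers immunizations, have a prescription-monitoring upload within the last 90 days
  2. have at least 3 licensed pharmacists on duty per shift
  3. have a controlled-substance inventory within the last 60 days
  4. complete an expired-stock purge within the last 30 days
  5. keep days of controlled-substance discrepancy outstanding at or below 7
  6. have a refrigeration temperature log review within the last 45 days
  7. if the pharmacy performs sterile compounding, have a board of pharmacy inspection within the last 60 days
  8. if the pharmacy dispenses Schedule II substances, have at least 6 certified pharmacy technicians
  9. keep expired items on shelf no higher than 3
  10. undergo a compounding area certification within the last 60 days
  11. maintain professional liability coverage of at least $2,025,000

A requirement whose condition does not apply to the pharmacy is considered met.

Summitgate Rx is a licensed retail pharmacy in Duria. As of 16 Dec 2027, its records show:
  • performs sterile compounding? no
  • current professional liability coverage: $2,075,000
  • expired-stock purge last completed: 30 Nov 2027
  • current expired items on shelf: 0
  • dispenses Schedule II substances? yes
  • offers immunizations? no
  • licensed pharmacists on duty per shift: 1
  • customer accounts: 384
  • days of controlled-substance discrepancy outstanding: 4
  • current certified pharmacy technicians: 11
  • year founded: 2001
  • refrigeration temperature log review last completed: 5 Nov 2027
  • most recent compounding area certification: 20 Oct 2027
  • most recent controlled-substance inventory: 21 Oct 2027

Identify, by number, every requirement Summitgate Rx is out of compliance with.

1. condition 'offers immunizations' does not hold → requirement n/a → met
2. licensed pharmacists on duty per shift 1 < 3 → not met
3. controlled-substance inventory 56 days ago vs limit 60 → met
4. expired-stock purge 16 days ago vs limit 30 → met
5. days of controlled-substance discrepancy outstanding 4 ≤ 7 → met
6. refrigeration temperature log review 41 days ago vs limit 45 → met
7. condition 'performs sterile compounding' does not hold → requirement n/a → met
8. condition 'dispenses Schedule II substances' holds; certified pharmacy technicians 11 ≥ 6 → met
9. expired items on shelf 0 ≤ 3 → met
10. compounding area certification 57 days ago vs limit 60 → met
11. professional liability coverage $2,075,000 ≥ $2,025,000 → met
Not met: 2

2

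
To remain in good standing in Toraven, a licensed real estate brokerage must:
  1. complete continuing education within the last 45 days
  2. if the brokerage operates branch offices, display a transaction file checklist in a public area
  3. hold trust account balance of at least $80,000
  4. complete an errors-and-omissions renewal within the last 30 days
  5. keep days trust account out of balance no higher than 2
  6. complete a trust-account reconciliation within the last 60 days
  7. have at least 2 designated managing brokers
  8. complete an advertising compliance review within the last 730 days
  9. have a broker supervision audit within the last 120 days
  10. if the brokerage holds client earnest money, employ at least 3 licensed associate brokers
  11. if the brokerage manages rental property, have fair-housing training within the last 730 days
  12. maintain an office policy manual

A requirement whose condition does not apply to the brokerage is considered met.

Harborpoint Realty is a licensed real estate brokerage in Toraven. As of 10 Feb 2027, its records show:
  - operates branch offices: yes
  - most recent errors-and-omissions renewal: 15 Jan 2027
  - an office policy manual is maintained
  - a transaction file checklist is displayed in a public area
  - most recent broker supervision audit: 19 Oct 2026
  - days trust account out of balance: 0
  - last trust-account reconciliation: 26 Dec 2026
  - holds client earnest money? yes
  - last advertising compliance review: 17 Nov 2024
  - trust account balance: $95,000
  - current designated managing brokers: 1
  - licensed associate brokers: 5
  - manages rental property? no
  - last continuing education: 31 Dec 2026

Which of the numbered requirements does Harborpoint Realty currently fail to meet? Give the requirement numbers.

1. continuing education 41 days ago vs limit 45 → met
2. condition 'operates branch offices' holds; transaction file checklist present → met
3. trust account balance $95,000 ≥ $80,000 → met
4. errors-and-omissions renewal 26 days ago vs limit 30 → met
5. days trust account out of balance 0 ≤ 2 → met
6. trust-account reconciliation 46 days ago vs limit 60 → met
7. designated managing brokers 1 < 2 → not met
8. advertising compliance review 815 days ago vs limit 730 → not met
9. broker supervision audit 114 days ago vs limit 120 → met
10. condition 'holds client earnest money' holds; licensed associate brokers 5 ≥ 3 → met
11. condition 'manages rental property' does not hold → requirement n/a → met
12. office policy manual present → met
Not met: 7, 8

7, 8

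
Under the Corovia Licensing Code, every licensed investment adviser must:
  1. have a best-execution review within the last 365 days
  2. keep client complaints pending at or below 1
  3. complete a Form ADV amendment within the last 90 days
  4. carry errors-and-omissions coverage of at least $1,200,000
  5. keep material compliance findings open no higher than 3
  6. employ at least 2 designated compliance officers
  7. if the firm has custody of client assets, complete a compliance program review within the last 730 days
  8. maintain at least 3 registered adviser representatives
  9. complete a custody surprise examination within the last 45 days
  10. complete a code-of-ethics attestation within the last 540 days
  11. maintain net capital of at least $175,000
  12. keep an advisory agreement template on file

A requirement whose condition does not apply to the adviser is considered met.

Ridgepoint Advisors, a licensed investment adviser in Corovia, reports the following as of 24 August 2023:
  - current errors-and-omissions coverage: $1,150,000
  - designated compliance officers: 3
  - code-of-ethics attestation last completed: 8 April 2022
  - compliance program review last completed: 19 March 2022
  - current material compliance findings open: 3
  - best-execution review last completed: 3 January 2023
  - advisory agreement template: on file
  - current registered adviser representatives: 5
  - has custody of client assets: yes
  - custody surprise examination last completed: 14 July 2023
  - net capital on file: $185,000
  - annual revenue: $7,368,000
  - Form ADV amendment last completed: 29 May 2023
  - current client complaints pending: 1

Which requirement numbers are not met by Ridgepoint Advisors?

1. best-execution review 233 days ago vs limit 365 → met
2. client complaints pending 1 ≤ 1 → met
3. Form ADV amendment 87 days ago vs limit 90 → met
4. errors-and-omissions coverage $1,150,000 < $1,200,000 → not met
5. material compliance findings open 3 ≤ 3 → met
6. designated compliance officers 3 ≥ 2 → met
7. condition 'has custody of client assets' holds; compliance program review 523 days ago vs limit 730 → met
8. registered adviser representatives 5 ≥ 3 → met
9. custody surprise examination 41 days ago vs limit 45 → met
10. code-of-ethics attestation 503 days ago vs limit 540 → met
11. net capital $185,000 ≥ $175,000 → met
12. advisory agreement template present → met
Not met: 4

4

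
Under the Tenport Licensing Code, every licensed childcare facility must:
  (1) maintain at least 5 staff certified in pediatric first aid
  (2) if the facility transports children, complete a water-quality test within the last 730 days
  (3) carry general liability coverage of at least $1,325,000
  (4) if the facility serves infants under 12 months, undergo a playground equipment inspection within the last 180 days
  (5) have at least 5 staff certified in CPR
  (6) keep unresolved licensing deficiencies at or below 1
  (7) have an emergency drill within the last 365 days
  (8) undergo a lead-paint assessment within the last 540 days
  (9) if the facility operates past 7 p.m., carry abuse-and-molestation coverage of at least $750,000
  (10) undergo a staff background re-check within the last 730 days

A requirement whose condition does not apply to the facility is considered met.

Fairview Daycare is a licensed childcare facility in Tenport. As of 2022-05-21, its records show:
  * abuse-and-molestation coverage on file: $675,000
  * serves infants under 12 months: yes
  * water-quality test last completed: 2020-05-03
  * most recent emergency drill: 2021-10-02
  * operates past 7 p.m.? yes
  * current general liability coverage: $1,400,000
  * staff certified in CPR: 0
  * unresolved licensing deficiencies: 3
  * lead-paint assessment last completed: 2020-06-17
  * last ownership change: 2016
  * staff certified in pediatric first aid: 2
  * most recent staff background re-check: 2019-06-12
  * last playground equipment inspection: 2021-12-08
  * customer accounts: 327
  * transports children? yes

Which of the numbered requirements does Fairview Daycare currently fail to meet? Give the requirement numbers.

1. staff certified in pediatric first aid 2 < 5 → not met
2. condition 'transports children' holds; water-quality test 748 days ago vs limit 730 → not met
3. general liability coverage $1,400,000 ≥ $1,325,000 → met
4. condition 'serves infants under 12 months' holds; playground equipment inspection 164 days ago vs limit 180 → met
5. staff certified in CPR 0 < 5 → not met
6. unresolved licensing deficiencies 3 > 1 → not met
7. emergency drill 231 days ago vs limit 365 → met
8. lead-paint assessment 703 days ago vs limit 540 → not met
9. condition 'operates past 7 p.m.' holds; abuse-and-molestation coverage $675,000 < $750,000 → not met
10. staff background re-check 1074 days ago vs limit 730 → not met
Not met: 1, 2, 5, 6, 8, 9, 10

1, 2, 5, 6, 8, 9, 10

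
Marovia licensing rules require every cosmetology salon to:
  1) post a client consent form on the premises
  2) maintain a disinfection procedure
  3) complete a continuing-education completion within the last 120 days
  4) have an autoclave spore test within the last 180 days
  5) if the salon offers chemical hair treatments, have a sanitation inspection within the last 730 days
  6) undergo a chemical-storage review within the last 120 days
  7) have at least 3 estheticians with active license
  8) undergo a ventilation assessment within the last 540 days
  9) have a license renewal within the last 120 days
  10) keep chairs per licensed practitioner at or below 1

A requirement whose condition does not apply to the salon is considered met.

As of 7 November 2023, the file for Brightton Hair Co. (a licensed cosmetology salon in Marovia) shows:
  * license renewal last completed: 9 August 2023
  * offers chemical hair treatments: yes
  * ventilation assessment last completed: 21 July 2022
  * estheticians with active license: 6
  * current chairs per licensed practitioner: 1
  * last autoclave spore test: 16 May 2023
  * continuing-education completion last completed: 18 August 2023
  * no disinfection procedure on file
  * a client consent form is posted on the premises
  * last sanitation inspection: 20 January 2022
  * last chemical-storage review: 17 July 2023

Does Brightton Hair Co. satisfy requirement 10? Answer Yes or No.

Yes

10. chairs per licensed practitioner 1 ≤ 1 → met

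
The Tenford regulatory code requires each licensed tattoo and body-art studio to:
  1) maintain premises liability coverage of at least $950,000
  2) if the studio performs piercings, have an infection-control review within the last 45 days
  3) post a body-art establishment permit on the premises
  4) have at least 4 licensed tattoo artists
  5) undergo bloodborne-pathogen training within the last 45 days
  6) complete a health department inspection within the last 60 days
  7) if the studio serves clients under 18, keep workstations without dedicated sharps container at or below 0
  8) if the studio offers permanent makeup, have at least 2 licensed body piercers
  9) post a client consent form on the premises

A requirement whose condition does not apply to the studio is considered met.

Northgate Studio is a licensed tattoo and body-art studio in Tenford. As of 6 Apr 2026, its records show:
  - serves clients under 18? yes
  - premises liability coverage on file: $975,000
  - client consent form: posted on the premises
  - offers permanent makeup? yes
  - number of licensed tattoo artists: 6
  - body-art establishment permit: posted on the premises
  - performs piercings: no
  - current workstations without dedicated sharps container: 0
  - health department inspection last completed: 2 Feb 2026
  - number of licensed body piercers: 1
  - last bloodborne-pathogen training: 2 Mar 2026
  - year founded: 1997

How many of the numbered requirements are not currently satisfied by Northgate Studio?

1. premises liability coverage $975,000 ≥ $950,000 → met
2. condition 'performs piercings' does not hold → requirement n/a → met
3. body-art establishment permit present → met
4. licensed tattoo artists 6 ≥ 4 → met
5. bloodborne-pathogen training 35 days ago vs limit 45 → met
6. health department inspection 63 days ago vs limit 60 → not met
7. condition 'serves clients under 18' holds; workstations without dedicated sharps container 0 ≤ 0 → met
8. condition 'offers permanent makeup' holds; licensed body piercers 1 < 2 → not met
9. client consent form present → met
Not met: 2 of 9

2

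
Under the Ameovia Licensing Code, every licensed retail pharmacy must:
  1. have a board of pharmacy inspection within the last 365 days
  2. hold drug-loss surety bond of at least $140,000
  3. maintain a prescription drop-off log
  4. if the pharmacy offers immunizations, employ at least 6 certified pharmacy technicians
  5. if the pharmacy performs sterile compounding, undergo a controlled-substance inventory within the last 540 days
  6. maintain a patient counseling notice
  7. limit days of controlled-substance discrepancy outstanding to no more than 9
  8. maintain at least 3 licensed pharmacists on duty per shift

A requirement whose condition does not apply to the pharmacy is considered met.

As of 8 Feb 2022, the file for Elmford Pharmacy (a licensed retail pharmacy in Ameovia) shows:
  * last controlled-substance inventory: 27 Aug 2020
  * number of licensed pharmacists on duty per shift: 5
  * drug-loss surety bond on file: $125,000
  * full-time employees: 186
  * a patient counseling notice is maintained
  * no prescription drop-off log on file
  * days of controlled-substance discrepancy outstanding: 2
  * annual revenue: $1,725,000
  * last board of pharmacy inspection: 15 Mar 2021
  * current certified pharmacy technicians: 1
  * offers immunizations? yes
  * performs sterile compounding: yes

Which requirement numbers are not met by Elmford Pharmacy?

1. board of pharmacy inspection 330 days ago vs limit 365 → met
2. drug-loss surety bond $125,000 < $140,000 → not met
3. prescription drop-off log absent → not met
4. condition 'offers immunizations' holds; certified pharmacy technicians 1 < 6 → not met
5. condition 'performs sterile compounding' holds; controlled-substance inventory 530 days ago vs limit 540 → met
6. patient counseling notice present → met
7. days of controlled-substance discrepancy outstanding 2 ≤ 9 → met
8. licensed pharmacists on duty per shift 5 ≥ 3 → met
Not met: 2, 3, 4

2, 3, 4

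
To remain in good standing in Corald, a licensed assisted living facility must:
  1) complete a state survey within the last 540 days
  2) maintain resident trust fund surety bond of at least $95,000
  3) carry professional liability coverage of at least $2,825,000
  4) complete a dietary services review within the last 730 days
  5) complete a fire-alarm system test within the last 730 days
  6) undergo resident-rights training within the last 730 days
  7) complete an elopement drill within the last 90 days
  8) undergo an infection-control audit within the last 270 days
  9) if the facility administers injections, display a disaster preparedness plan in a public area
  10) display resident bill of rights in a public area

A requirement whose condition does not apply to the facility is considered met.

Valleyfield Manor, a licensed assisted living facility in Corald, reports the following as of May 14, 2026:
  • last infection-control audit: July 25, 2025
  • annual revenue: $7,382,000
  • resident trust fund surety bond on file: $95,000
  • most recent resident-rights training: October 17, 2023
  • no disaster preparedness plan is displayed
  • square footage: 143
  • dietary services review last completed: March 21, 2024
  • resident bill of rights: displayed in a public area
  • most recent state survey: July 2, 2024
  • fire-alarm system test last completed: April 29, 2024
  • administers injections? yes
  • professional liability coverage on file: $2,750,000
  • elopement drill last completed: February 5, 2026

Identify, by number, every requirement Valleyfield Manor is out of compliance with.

1. state survey 681 days ago vs limit 540 → not met
2. resident trust fund surety bond $95,000 ≥ $95,000 → met
3. professional liability coverage $2,750,000 < $2,825,000 → not met
4. dietary services review 784 days ago vs limit 730 → not met
5. fire-alarm system test 745 days ago vs limit 730 → not met
6. resident-rights training 940 days ago vs limit 730 → not met
7. elopement drill 98 days ago vs limit 90 → not met
8. infection-control audit 293 days ago vs limit 270 → not met
9. condition 'administers injections' holds; disaster preparedness plan absent → not met
10. resident bill of rights present → met
Not met: 1, 3, 4, 5, 6, 7, 8, 9

1, 3, 4, 5, 6, 7, 8, 9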